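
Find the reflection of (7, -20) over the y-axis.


Reflection across y-axis: (x, y) -> (-x, y)
(7, -20) -> (-7, -20)

(-7, -20)


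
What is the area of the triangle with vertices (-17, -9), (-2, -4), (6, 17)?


Area = |x1(y2-y3) + x2(y3-y1) + x3(y1-y2)| / 2
= |-17*(-4-17) + -2*(17--9) + 6*(-9--4)| / 2
= 137.5

137.5


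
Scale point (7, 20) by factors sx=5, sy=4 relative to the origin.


Scaling: (x*sx, y*sy) = (7*5, 20*4) = (35, 80)

(35, 80)


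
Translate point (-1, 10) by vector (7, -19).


Translation: (x+dx, y+dy) = (-1+7, 10+-19) = (6, -9)

(6, -9)


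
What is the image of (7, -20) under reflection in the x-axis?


Reflection across x-axis: (x, y) -> (x, -y)
(7, -20) -> (7, 20)

(7, 20)


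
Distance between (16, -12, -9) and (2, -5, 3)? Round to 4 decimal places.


d = sqrt((2-16)^2 + (-5--12)^2 + (3--9)^2) = 19.7231

19.7231


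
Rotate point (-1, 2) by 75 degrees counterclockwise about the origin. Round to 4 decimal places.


x' = -1*cos(75) - 2*sin(75) = -2.1907
y' = -1*sin(75) + 2*cos(75) = -0.4483

(-2.1907, -0.4483)


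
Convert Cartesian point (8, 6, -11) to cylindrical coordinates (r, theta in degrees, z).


r = sqrt(8^2 + 6^2) = 10
theta = atan2(6, 8) = 36.8699 deg
z = -11

r = 10, theta = 36.8699 deg, z = -11


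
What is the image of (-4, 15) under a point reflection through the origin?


Reflection through origin: (x, y) -> (-x, -y)
(-4, 15) -> (4, -15)

(4, -15)


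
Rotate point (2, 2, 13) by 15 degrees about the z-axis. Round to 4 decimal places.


x' = 2*cos(15) - 2*sin(15) = 1.4142
y' = 2*sin(15) + 2*cos(15) = 2.4495
z' = 13

(1.4142, 2.4495, 13)


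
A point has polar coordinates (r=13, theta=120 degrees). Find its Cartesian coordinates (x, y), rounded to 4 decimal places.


x = 13 * cos(120) = -6.5
y = 13 * sin(120) = 11.2583

(-6.5, 11.2583)


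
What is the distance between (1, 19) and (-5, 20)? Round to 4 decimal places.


d = sqrt((-5-1)^2 + (20-19)^2) = 6.0828

6.0828


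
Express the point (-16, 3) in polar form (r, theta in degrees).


r = sqrt((-16)^2 + 3^2) = 16.2788
theta = atan2(3, -16) = 169.3803 degrees

r = 16.2788, theta = 169.3803 degrees


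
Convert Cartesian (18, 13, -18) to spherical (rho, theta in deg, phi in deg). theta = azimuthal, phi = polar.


rho = sqrt(18^2 + 13^2 + (-18)^2) = 28.5832
theta = atan2(13, 18) = 35.8377 deg
phi = acos(-18/28.5832) = 129.031 deg

rho = 28.5832, theta = 35.8377 deg, phi = 129.031 deg


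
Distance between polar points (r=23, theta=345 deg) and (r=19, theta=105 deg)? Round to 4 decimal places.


d = sqrt(r1^2 + r2^2 - 2*r1*r2*cos(t2-t1))
d = sqrt(23^2 + 19^2 - 2*23*19*cos(105-345)) = 36.428

36.428


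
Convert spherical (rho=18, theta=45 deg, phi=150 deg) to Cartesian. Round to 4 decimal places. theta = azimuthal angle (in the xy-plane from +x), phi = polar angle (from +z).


x = 18 * sin(150) * cos(45) = 6.364
y = 18 * sin(150) * sin(45) = 6.364
z = 18 * cos(150) = -15.5885

(6.364, 6.364, -15.5885)


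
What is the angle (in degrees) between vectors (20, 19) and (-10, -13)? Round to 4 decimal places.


dot = 20*-10 + 19*-13 = -447
|u| = 27.5862, |v| = 16.4012
cos(angle) = -0.988
angle = 171.0998 degrees

171.0998 degrees


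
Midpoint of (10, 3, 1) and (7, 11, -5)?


Midpoint = ((10+7)/2, (3+11)/2, (1+-5)/2) = (8.5, 7, -2)

(8.5, 7, -2)


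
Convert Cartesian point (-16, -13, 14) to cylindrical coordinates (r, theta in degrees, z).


r = sqrt((-16)^2 + (-13)^2) = 20.6155
theta = atan2(-13, -16) = 219.0939 deg
z = 14

r = 20.6155, theta = 219.0939 deg, z = 14


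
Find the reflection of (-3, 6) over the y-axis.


Reflection across y-axis: (x, y) -> (-x, y)
(-3, 6) -> (3, 6)

(3, 6)


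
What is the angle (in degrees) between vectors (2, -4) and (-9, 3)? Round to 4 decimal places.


dot = 2*-9 + -4*3 = -30
|u| = 4.4721, |v| = 9.4868
cos(angle) = -0.7071
angle = 135 degrees

135 degrees


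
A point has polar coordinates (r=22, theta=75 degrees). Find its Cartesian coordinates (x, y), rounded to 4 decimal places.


x = 22 * cos(75) = 5.694
y = 22 * sin(75) = 21.2504

(5.694, 21.2504)


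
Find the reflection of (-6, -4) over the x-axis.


Reflection across x-axis: (x, y) -> (x, -y)
(-6, -4) -> (-6, 4)

(-6, 4)


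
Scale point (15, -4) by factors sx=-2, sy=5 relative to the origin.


Scaling: (x*sx, y*sy) = (15*-2, -4*5) = (-30, -20)

(-30, -20)


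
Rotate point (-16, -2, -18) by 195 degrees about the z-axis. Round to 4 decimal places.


x' = -16*cos(195) - -2*sin(195) = 14.9372
y' = -16*sin(195) + -2*cos(195) = 6.073
z' = -18

(14.9372, 6.073, -18)


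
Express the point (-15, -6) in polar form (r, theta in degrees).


r = sqrt((-15)^2 + (-6)^2) = 16.1555
theta = atan2(-6, -15) = 201.8014 degrees

r = 16.1555, theta = 201.8014 degrees


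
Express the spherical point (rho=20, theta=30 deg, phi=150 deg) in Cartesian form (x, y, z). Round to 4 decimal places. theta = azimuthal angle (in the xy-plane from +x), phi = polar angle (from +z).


x = 20 * sin(150) * cos(30) = 8.6603
y = 20 * sin(150) * sin(30) = 5
z = 20 * cos(150) = -17.3205

(8.6603, 5, -17.3205)


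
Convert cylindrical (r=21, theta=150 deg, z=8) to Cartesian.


x = 21 * cos(150) = -18.1865
y = 21 * sin(150) = 10.5
z = 8

(-18.1865, 10.5, 8)


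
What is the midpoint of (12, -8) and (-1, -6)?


Midpoint = ((12+-1)/2, (-8+-6)/2) = (5.5, -7)

(5.5, -7)


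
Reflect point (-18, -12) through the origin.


Reflection through origin: (x, y) -> (-x, -y)
(-18, -12) -> (18, 12)

(18, 12)


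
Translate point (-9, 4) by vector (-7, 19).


Translation: (x+dx, y+dy) = (-9+-7, 4+19) = (-16, 23)

(-16, 23)


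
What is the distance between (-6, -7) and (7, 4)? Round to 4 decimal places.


d = sqrt((7--6)^2 + (4--7)^2) = 17.0294

17.0294


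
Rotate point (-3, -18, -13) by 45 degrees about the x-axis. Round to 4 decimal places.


x' = -3
y' = -18*cos(45) - -13*sin(45) = -3.5355
z' = -18*sin(45) + -13*cos(45) = -21.9203

(-3, -3.5355, -21.9203)


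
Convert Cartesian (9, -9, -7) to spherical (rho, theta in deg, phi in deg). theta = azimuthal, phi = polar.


rho = sqrt(9^2 + (-9)^2 + (-7)^2) = 14.5258
theta = atan2(-9, 9) = 315 deg
phi = acos(-7/14.5258) = 118.8096 deg

rho = 14.5258, theta = 315 deg, phi = 118.8096 deg


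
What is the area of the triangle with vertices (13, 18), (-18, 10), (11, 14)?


Area = |x1(y2-y3) + x2(y3-y1) + x3(y1-y2)| / 2
= |13*(10-14) + -18*(14-18) + 11*(18-10)| / 2
= 54

54


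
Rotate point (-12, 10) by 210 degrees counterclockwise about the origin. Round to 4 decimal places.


x' = -12*cos(210) - 10*sin(210) = 15.3923
y' = -12*sin(210) + 10*cos(210) = -2.6603

(15.3923, -2.6603)


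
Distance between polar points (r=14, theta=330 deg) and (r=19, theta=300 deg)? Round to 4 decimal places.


d = sqrt(r1^2 + r2^2 - 2*r1*r2*cos(t2-t1))
d = sqrt(14^2 + 19^2 - 2*14*19*cos(300-330)) = 9.812

9.812


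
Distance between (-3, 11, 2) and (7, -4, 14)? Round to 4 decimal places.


d = sqrt((7--3)^2 + (-4-11)^2 + (14-2)^2) = 21.6564

21.6564


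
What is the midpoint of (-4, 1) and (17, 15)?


Midpoint = ((-4+17)/2, (1+15)/2) = (6.5, 8)

(6.5, 8)


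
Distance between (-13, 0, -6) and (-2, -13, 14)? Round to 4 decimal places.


d = sqrt((-2--13)^2 + (-13-0)^2 + (14--6)^2) = 26.2679

26.2679


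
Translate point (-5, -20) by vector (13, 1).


Translation: (x+dx, y+dy) = (-5+13, -20+1) = (8, -19)

(8, -19)


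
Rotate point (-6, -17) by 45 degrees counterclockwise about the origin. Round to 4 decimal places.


x' = -6*cos(45) - -17*sin(45) = 7.7782
y' = -6*sin(45) + -17*cos(45) = -16.2635

(7.7782, -16.2635)


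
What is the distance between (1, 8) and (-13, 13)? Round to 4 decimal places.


d = sqrt((-13-1)^2 + (13-8)^2) = 14.8661

14.8661


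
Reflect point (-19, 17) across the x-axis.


Reflection across x-axis: (x, y) -> (x, -y)
(-19, 17) -> (-19, -17)

(-19, -17)


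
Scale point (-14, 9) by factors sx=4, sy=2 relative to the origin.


Scaling: (x*sx, y*sy) = (-14*4, 9*2) = (-56, 18)

(-56, 18)


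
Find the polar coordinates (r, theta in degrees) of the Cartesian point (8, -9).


r = sqrt(8^2 + (-9)^2) = 12.0416
theta = atan2(-9, 8) = 311.6335 degrees

r = 12.0416, theta = 311.6335 degrees


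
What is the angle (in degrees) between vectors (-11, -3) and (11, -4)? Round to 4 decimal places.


dot = -11*11 + -3*-4 = -109
|u| = 11.4018, |v| = 11.7047
cos(angle) = -0.8168
angle = 144.7618 degrees

144.7618 degrees


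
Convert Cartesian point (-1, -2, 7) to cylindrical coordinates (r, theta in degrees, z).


r = sqrt((-1)^2 + (-2)^2) = 2.2361
theta = atan2(-2, -1) = 243.4349 deg
z = 7

r = 2.2361, theta = 243.4349 deg, z = 7


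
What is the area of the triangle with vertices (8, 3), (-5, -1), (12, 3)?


Area = |x1(y2-y3) + x2(y3-y1) + x3(y1-y2)| / 2
= |8*(-1-3) + -5*(3-3) + 12*(3--1)| / 2
= 8

8


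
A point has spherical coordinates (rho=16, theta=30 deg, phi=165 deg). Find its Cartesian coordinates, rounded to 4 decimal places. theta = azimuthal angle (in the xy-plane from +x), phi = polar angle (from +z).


x = 16 * sin(165) * cos(30) = 3.5863
y = 16 * sin(165) * sin(30) = 2.0706
z = 16 * cos(165) = -15.4548

(3.5863, 2.0706, -15.4548)


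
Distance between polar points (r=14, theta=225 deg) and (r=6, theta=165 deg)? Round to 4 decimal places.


d = sqrt(r1^2 + r2^2 - 2*r1*r2*cos(t2-t1))
d = sqrt(14^2 + 6^2 - 2*14*6*cos(165-225)) = 12.1655

12.1655


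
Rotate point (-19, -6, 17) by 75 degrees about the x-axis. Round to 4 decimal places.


x' = -19
y' = -6*cos(75) - 17*sin(75) = -17.9737
z' = -6*sin(75) + 17*cos(75) = -1.3956

(-19, -17.9737, -1.3956)


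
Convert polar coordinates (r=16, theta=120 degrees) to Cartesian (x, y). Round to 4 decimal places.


x = 16 * cos(120) = -8
y = 16 * sin(120) = 13.8564

(-8, 13.8564)


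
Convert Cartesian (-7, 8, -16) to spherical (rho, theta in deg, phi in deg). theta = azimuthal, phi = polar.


rho = sqrt((-7)^2 + 8^2 + (-16)^2) = 19.2094
theta = atan2(8, -7) = 131.1859 deg
phi = acos(-16/19.2094) = 146.4006 deg

rho = 19.2094, theta = 131.1859 deg, phi = 146.4006 deg


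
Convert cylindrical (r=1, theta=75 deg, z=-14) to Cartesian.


x = 1 * cos(75) = 0.2588
y = 1 * sin(75) = 0.9659
z = -14

(0.2588, 0.9659, -14)


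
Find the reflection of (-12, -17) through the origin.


Reflection through origin: (x, y) -> (-x, -y)
(-12, -17) -> (12, 17)

(12, 17)


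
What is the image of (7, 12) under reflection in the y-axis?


Reflection across y-axis: (x, y) -> (-x, y)
(7, 12) -> (-7, 12)

(-7, 12)


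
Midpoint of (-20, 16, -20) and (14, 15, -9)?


Midpoint = ((-20+14)/2, (16+15)/2, (-20+-9)/2) = (-3, 15.5, -14.5)

(-3, 15.5, -14.5)


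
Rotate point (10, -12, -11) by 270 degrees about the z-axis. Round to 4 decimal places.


x' = 10*cos(270) - -12*sin(270) = -12
y' = 10*sin(270) + -12*cos(270) = -10
z' = -11

(-12, -10, -11)


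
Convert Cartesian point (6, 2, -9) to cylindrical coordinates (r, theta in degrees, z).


r = sqrt(6^2 + 2^2) = 6.3246
theta = atan2(2, 6) = 18.4349 deg
z = -9

r = 6.3246, theta = 18.4349 deg, z = -9


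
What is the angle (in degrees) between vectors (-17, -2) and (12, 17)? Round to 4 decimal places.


dot = -17*12 + -2*17 = -238
|u| = 17.1172, |v| = 20.8087
cos(angle) = -0.6682
angle = 131.9274 degrees

131.9274 degrees


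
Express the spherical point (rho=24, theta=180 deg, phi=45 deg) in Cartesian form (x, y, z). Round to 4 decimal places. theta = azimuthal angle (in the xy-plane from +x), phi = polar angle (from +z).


x = 24 * sin(45) * cos(180) = -16.9706
y = 24 * sin(45) * sin(180) = 0
z = 24 * cos(45) = 16.9706

(-16.9706, 0, 16.9706)


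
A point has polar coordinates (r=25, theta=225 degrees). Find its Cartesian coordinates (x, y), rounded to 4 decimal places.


x = 25 * cos(225) = -17.6777
y = 25 * sin(225) = -17.6777

(-17.6777, -17.6777)


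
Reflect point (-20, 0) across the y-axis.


Reflection across y-axis: (x, y) -> (-x, y)
(-20, 0) -> (20, 0)

(20, 0)


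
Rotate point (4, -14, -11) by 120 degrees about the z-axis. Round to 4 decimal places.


x' = 4*cos(120) - -14*sin(120) = 10.1244
y' = 4*sin(120) + -14*cos(120) = 10.4641
z' = -11

(10.1244, 10.4641, -11)


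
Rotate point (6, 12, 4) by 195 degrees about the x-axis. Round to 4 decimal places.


x' = 6
y' = 12*cos(195) - 4*sin(195) = -10.5558
z' = 12*sin(195) + 4*cos(195) = -6.9695

(6, -10.5558, -6.9695)


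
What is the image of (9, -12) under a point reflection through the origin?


Reflection through origin: (x, y) -> (-x, -y)
(9, -12) -> (-9, 12)

(-9, 12)


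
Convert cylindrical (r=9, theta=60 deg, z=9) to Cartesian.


x = 9 * cos(60) = 4.5
y = 9 * sin(60) = 7.7942
z = 9

(4.5, 7.7942, 9)


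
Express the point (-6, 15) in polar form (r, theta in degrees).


r = sqrt((-6)^2 + 15^2) = 16.1555
theta = atan2(15, -6) = 111.8014 degrees

r = 16.1555, theta = 111.8014 degrees


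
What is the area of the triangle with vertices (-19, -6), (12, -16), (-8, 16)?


Area = |x1(y2-y3) + x2(y3-y1) + x3(y1-y2)| / 2
= |-19*(-16-16) + 12*(16--6) + -8*(-6--16)| / 2
= 396

396


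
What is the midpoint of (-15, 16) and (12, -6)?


Midpoint = ((-15+12)/2, (16+-6)/2) = (-1.5, 5)

(-1.5, 5)


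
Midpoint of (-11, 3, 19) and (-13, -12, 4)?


Midpoint = ((-11+-13)/2, (3+-12)/2, (19+4)/2) = (-12, -4.5, 11.5)

(-12, -4.5, 11.5)


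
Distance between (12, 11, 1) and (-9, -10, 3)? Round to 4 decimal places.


d = sqrt((-9-12)^2 + (-10-11)^2 + (3-1)^2) = 29.7658

29.7658


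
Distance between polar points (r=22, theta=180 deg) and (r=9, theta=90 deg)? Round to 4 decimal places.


d = sqrt(r1^2 + r2^2 - 2*r1*r2*cos(t2-t1))
d = sqrt(22^2 + 9^2 - 2*22*9*cos(90-180)) = 23.7697

23.7697


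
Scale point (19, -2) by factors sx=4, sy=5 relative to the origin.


Scaling: (x*sx, y*sy) = (19*4, -2*5) = (76, -10)

(76, -10)


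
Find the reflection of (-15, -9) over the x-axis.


Reflection across x-axis: (x, y) -> (x, -y)
(-15, -9) -> (-15, 9)

(-15, 9)


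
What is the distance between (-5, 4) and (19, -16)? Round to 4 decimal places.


d = sqrt((19--5)^2 + (-16-4)^2) = 31.241

31.241


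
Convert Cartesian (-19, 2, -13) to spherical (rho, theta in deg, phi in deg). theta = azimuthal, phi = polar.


rho = sqrt((-19)^2 + 2^2 + (-13)^2) = 23.1084
theta = atan2(2, -19) = 173.991 deg
phi = acos(-13/23.1084) = 124.2334 deg

rho = 23.1084, theta = 173.991 deg, phi = 124.2334 deg


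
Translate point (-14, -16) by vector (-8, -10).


Translation: (x+dx, y+dy) = (-14+-8, -16+-10) = (-22, -26)

(-22, -26)


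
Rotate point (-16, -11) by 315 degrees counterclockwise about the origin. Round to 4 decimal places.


x' = -16*cos(315) - -11*sin(315) = -19.0919
y' = -16*sin(315) + -11*cos(315) = 3.5355

(-19.0919, 3.5355)


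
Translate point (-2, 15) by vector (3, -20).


Translation: (x+dx, y+dy) = (-2+3, 15+-20) = (1, -5)

(1, -5)


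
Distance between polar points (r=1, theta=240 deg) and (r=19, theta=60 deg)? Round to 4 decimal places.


d = sqrt(r1^2 + r2^2 - 2*r1*r2*cos(t2-t1))
d = sqrt(1^2 + 19^2 - 2*1*19*cos(60-240)) = 20

20


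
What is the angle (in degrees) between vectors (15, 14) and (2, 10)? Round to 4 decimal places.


dot = 15*2 + 14*10 = 170
|u| = 20.5183, |v| = 10.198
cos(angle) = 0.8124
angle = 35.665 degrees

35.665 degrees


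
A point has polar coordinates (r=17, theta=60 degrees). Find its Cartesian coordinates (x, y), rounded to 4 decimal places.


x = 17 * cos(60) = 8.5
y = 17 * sin(60) = 14.7224

(8.5, 14.7224)


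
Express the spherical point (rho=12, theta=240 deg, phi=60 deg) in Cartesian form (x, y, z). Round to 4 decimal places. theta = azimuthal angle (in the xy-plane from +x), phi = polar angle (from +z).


x = 12 * sin(60) * cos(240) = -5.1962
y = 12 * sin(60) * sin(240) = -9
z = 12 * cos(60) = 6

(-5.1962, -9, 6)


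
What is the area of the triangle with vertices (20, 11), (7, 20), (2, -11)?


Area = |x1(y2-y3) + x2(y3-y1) + x3(y1-y2)| / 2
= |20*(20--11) + 7*(-11-11) + 2*(11-20)| / 2
= 224

224


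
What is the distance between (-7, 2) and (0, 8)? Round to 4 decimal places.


d = sqrt((0--7)^2 + (8-2)^2) = 9.2195

9.2195


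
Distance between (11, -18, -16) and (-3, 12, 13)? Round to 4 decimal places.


d = sqrt((-3-11)^2 + (12--18)^2 + (13--16)^2) = 44.0114

44.0114


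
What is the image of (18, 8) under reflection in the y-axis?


Reflection across y-axis: (x, y) -> (-x, y)
(18, 8) -> (-18, 8)

(-18, 8)


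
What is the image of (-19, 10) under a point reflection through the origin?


Reflection through origin: (x, y) -> (-x, -y)
(-19, 10) -> (19, -10)

(19, -10)


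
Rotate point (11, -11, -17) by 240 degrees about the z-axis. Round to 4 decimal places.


x' = 11*cos(240) - -11*sin(240) = -15.0263
y' = 11*sin(240) + -11*cos(240) = -4.0263
z' = -17

(-15.0263, -4.0263, -17)


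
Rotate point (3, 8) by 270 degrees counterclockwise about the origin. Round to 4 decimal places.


x' = 3*cos(270) - 8*sin(270) = 8
y' = 3*sin(270) + 8*cos(270) = -3

(8, -3)


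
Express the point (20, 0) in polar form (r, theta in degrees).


r = sqrt(20^2 + 0^2) = 20
theta = atan2(0, 20) = 0 degrees

r = 20, theta = 0 degrees


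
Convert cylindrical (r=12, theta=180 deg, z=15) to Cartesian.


x = 12 * cos(180) = -12
y = 12 * sin(180) = 0
z = 15

(-12, 0, 15)


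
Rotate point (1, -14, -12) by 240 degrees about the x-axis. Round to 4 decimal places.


x' = 1
y' = -14*cos(240) - -12*sin(240) = -3.3923
z' = -14*sin(240) + -12*cos(240) = 18.1244

(1, -3.3923, 18.1244)


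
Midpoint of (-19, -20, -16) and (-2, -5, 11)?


Midpoint = ((-19+-2)/2, (-20+-5)/2, (-16+11)/2) = (-10.5, -12.5, -2.5)

(-10.5, -12.5, -2.5)


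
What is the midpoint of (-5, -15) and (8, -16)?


Midpoint = ((-5+8)/2, (-15+-16)/2) = (1.5, -15.5)

(1.5, -15.5)


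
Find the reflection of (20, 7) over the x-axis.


Reflection across x-axis: (x, y) -> (x, -y)
(20, 7) -> (20, -7)

(20, -7)


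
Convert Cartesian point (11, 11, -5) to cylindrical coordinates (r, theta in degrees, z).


r = sqrt(11^2 + 11^2) = 15.5563
theta = atan2(11, 11) = 45 deg
z = -5

r = 15.5563, theta = 45 deg, z = -5


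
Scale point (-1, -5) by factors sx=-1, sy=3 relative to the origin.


Scaling: (x*sx, y*sy) = (-1*-1, -5*3) = (1, -15)

(1, -15)


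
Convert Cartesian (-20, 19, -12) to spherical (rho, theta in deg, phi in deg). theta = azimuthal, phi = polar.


rho = sqrt((-20)^2 + 19^2 + (-12)^2) = 30.0832
theta = atan2(19, -20) = 136.4688 deg
phi = acos(-12/30.0832) = 113.509 deg

rho = 30.0832, theta = 136.4688 deg, phi = 113.509 deg


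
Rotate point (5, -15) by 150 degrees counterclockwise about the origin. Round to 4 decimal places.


x' = 5*cos(150) - -15*sin(150) = 3.1699
y' = 5*sin(150) + -15*cos(150) = 15.4904

(3.1699, 15.4904)


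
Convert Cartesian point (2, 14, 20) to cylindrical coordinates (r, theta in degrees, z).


r = sqrt(2^2 + 14^2) = 14.1421
theta = atan2(14, 2) = 81.8699 deg
z = 20

r = 14.1421, theta = 81.8699 deg, z = 20


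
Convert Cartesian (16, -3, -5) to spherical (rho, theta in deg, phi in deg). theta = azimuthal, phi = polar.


rho = sqrt(16^2 + (-3)^2 + (-5)^2) = 17.0294
theta = atan2(-3, 16) = 349.3803 deg
phi = acos(-5/17.0294) = 107.0742 deg

rho = 17.0294, theta = 349.3803 deg, phi = 107.0742 deg


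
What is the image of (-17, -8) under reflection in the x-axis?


Reflection across x-axis: (x, y) -> (x, -y)
(-17, -8) -> (-17, 8)

(-17, 8)


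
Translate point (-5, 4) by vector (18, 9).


Translation: (x+dx, y+dy) = (-5+18, 4+9) = (13, 13)

(13, 13)


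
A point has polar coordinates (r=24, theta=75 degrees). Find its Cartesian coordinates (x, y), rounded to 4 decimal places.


x = 24 * cos(75) = 6.2117
y = 24 * sin(75) = 23.1822

(6.2117, 23.1822)


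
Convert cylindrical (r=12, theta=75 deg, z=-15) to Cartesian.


x = 12 * cos(75) = 3.1058
y = 12 * sin(75) = 11.5911
z = -15

(3.1058, 11.5911, -15)


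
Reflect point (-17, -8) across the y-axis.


Reflection across y-axis: (x, y) -> (-x, y)
(-17, -8) -> (17, -8)

(17, -8)


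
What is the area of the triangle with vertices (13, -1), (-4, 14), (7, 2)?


Area = |x1(y2-y3) + x2(y3-y1) + x3(y1-y2)| / 2
= |13*(14-2) + -4*(2--1) + 7*(-1-14)| / 2
= 19.5

19.5


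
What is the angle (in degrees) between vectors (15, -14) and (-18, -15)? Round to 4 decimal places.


dot = 15*-18 + -14*-15 = -60
|u| = 20.5183, |v| = 23.4307
cos(angle) = -0.1248
angle = 97.1694 degrees

97.1694 degrees


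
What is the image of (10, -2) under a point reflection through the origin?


Reflection through origin: (x, y) -> (-x, -y)
(10, -2) -> (-10, 2)

(-10, 2)


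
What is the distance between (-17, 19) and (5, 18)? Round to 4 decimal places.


d = sqrt((5--17)^2 + (18-19)^2) = 22.0227

22.0227


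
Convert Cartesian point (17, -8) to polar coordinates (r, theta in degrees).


r = sqrt(17^2 + (-8)^2) = 18.7883
theta = atan2(-8, 17) = 334.7989 degrees

r = 18.7883, theta = 334.7989 degrees


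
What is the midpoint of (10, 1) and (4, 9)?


Midpoint = ((10+4)/2, (1+9)/2) = (7, 5)

(7, 5)


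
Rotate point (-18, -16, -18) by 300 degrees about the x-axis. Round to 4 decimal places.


x' = -18
y' = -16*cos(300) - -18*sin(300) = -23.5885
z' = -16*sin(300) + -18*cos(300) = 4.8564

(-18, -23.5885, 4.8564)


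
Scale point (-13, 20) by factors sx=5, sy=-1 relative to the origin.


Scaling: (x*sx, y*sy) = (-13*5, 20*-1) = (-65, -20)

(-65, -20)


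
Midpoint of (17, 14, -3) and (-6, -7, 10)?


Midpoint = ((17+-6)/2, (14+-7)/2, (-3+10)/2) = (5.5, 3.5, 3.5)

(5.5, 3.5, 3.5)


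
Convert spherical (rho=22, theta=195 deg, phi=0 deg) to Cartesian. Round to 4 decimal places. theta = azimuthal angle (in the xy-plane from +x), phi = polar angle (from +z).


x = 22 * sin(0) * cos(195) = 0
y = 22 * sin(0) * sin(195) = 0
z = 22 * cos(0) = 22

(0, 0, 22)


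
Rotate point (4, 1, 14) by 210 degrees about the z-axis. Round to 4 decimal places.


x' = 4*cos(210) - 1*sin(210) = -2.9641
y' = 4*sin(210) + 1*cos(210) = -2.866
z' = 14

(-2.9641, -2.866, 14)


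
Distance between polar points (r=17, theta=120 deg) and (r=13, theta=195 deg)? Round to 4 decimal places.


d = sqrt(r1^2 + r2^2 - 2*r1*r2*cos(t2-t1))
d = sqrt(17^2 + 13^2 - 2*17*13*cos(195-120)) = 18.5365

18.5365


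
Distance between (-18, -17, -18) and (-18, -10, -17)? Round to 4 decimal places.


d = sqrt((-18--18)^2 + (-10--17)^2 + (-17--18)^2) = 7.0711

7.0711


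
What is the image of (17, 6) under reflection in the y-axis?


Reflection across y-axis: (x, y) -> (-x, y)
(17, 6) -> (-17, 6)

(-17, 6)


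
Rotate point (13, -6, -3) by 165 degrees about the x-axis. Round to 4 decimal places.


x' = 13
y' = -6*cos(165) - -3*sin(165) = 6.572
z' = -6*sin(165) + -3*cos(165) = 1.3449

(13, 6.572, 1.3449)


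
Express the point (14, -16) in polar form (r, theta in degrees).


r = sqrt(14^2 + (-16)^2) = 21.2603
theta = atan2(-16, 14) = 311.1859 degrees

r = 21.2603, theta = 311.1859 degrees


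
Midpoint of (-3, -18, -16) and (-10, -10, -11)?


Midpoint = ((-3+-10)/2, (-18+-10)/2, (-16+-11)/2) = (-6.5, -14, -13.5)

(-6.5, -14, -13.5)


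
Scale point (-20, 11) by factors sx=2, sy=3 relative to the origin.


Scaling: (x*sx, y*sy) = (-20*2, 11*3) = (-40, 33)

(-40, 33)


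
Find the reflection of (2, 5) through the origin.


Reflection through origin: (x, y) -> (-x, -y)
(2, 5) -> (-2, -5)

(-2, -5)


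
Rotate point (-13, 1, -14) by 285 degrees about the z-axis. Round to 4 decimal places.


x' = -13*cos(285) - 1*sin(285) = -2.3987
y' = -13*sin(285) + 1*cos(285) = 12.8159
z' = -14

(-2.3987, 12.8159, -14)


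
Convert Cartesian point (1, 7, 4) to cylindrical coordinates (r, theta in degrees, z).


r = sqrt(1^2 + 7^2) = 7.0711
theta = atan2(7, 1) = 81.8699 deg
z = 4

r = 7.0711, theta = 81.8699 deg, z = 4


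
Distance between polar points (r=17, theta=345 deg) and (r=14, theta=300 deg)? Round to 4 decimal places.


d = sqrt(r1^2 + r2^2 - 2*r1*r2*cos(t2-t1))
d = sqrt(17^2 + 14^2 - 2*17*14*cos(300-345)) = 12.1827

12.1827


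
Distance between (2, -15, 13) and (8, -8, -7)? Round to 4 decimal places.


d = sqrt((8-2)^2 + (-8--15)^2 + (-7-13)^2) = 22.0227

22.0227


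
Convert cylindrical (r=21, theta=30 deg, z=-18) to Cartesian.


x = 21 * cos(30) = 18.1865
y = 21 * sin(30) = 10.5
z = -18

(18.1865, 10.5, -18)


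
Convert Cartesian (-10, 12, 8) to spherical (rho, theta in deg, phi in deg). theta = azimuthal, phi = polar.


rho = sqrt((-10)^2 + 12^2 + 8^2) = 17.5499
theta = atan2(12, -10) = 129.8056 deg
phi = acos(8/17.5499) = 62.8809 deg

rho = 17.5499, theta = 129.8056 deg, phi = 62.8809 deg


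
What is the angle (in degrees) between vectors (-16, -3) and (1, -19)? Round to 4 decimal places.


dot = -16*1 + -3*-19 = 41
|u| = 16.2788, |v| = 19.0263
cos(angle) = 0.1324
angle = 82.3931 degrees

82.3931 degrees


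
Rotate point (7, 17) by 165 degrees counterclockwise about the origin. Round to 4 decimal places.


x' = 7*cos(165) - 17*sin(165) = -11.1614
y' = 7*sin(165) + 17*cos(165) = -14.609

(-11.1614, -14.609)


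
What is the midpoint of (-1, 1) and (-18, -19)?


Midpoint = ((-1+-18)/2, (1+-19)/2) = (-9.5, -9)

(-9.5, -9)


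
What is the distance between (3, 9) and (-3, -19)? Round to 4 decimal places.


d = sqrt((-3-3)^2 + (-19-9)^2) = 28.6356

28.6356


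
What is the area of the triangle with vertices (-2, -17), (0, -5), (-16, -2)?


Area = |x1(y2-y3) + x2(y3-y1) + x3(y1-y2)| / 2
= |-2*(-5--2) + 0*(-2--17) + -16*(-17--5)| / 2
= 99

99


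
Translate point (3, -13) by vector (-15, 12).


Translation: (x+dx, y+dy) = (3+-15, -13+12) = (-12, -1)

(-12, -1)


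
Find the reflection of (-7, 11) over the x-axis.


Reflection across x-axis: (x, y) -> (x, -y)
(-7, 11) -> (-7, -11)

(-7, -11)


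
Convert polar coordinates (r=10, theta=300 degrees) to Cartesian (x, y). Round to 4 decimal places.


x = 10 * cos(300) = 5
y = 10 * sin(300) = -8.6603

(5, -8.6603)


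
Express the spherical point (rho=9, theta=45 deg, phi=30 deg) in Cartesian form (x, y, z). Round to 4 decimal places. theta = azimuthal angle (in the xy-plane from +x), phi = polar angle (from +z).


x = 9 * sin(30) * cos(45) = 3.182
y = 9 * sin(30) * sin(45) = 3.182
z = 9 * cos(30) = 7.7942

(3.182, 3.182, 7.7942)


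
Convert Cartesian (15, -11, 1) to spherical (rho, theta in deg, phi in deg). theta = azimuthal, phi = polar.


rho = sqrt(15^2 + (-11)^2 + 1^2) = 18.6279
theta = atan2(-11, 15) = 323.7462 deg
phi = acos(1/18.6279) = 86.9227 deg

rho = 18.6279, theta = 323.7462 deg, phi = 86.9227 deg


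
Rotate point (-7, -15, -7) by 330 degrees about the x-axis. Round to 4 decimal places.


x' = -7
y' = -15*cos(330) - -7*sin(330) = -16.4904
z' = -15*sin(330) + -7*cos(330) = 1.4378

(-7, -16.4904, 1.4378)


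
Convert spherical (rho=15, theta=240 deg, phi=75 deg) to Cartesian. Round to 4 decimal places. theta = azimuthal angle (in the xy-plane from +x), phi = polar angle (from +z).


x = 15 * sin(75) * cos(240) = -7.2444
y = 15 * sin(75) * sin(240) = -12.5477
z = 15 * cos(75) = 3.8823

(-7.2444, -12.5477, 3.8823)


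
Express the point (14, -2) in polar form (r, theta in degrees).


r = sqrt(14^2 + (-2)^2) = 14.1421
theta = atan2(-2, 14) = 351.8699 degrees

r = 14.1421, theta = 351.8699 degrees


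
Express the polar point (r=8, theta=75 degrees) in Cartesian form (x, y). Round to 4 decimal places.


x = 8 * cos(75) = 2.0706
y = 8 * sin(75) = 7.7274

(2.0706, 7.7274)


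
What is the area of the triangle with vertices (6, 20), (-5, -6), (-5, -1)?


Area = |x1(y2-y3) + x2(y3-y1) + x3(y1-y2)| / 2
= |6*(-6--1) + -5*(-1-20) + -5*(20--6)| / 2
= 27.5

27.5


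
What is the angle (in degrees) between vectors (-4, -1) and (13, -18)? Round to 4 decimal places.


dot = -4*13 + -1*-18 = -34
|u| = 4.1231, |v| = 22.2036
cos(angle) = -0.3714
angle = 111.8014 degrees

111.8014 degrees


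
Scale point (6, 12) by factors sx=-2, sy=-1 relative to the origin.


Scaling: (x*sx, y*sy) = (6*-2, 12*-1) = (-12, -12)

(-12, -12)


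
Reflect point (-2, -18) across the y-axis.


Reflection across y-axis: (x, y) -> (-x, y)
(-2, -18) -> (2, -18)

(2, -18)


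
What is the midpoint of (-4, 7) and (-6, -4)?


Midpoint = ((-4+-6)/2, (7+-4)/2) = (-5, 1.5)

(-5, 1.5)


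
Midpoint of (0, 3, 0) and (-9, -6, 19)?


Midpoint = ((0+-9)/2, (3+-6)/2, (0+19)/2) = (-4.5, -1.5, 9.5)

(-4.5, -1.5, 9.5)


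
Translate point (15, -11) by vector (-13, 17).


Translation: (x+dx, y+dy) = (15+-13, -11+17) = (2, 6)

(2, 6)


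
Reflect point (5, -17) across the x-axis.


Reflection across x-axis: (x, y) -> (x, -y)
(5, -17) -> (5, 17)

(5, 17)


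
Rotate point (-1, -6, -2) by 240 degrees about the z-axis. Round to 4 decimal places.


x' = -1*cos(240) - -6*sin(240) = -4.6962
y' = -1*sin(240) + -6*cos(240) = 3.866
z' = -2

(-4.6962, 3.866, -2)


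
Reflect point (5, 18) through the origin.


Reflection through origin: (x, y) -> (-x, -y)
(5, 18) -> (-5, -18)

(-5, -18)


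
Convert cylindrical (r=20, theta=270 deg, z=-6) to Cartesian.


x = 20 * cos(270) = 0
y = 20 * sin(270) = -20
z = -6

(0, -20, -6)


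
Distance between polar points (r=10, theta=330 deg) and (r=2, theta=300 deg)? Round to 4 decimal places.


d = sqrt(r1^2 + r2^2 - 2*r1*r2*cos(t2-t1))
d = sqrt(10^2 + 2^2 - 2*10*2*cos(300-330)) = 8.3282

8.3282


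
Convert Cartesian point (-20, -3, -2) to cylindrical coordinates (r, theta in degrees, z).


r = sqrt((-20)^2 + (-3)^2) = 20.2237
theta = atan2(-3, -20) = 188.5308 deg
z = -2

r = 20.2237, theta = 188.5308 deg, z = -2


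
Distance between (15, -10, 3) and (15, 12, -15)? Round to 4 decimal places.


d = sqrt((15-15)^2 + (12--10)^2 + (-15-3)^2) = 28.4253

28.4253


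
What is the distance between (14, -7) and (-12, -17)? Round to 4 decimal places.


d = sqrt((-12-14)^2 + (-17--7)^2) = 27.8568

27.8568


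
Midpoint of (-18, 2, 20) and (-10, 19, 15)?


Midpoint = ((-18+-10)/2, (2+19)/2, (20+15)/2) = (-14, 10.5, 17.5)

(-14, 10.5, 17.5)


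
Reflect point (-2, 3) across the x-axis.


Reflection across x-axis: (x, y) -> (x, -y)
(-2, 3) -> (-2, -3)

(-2, -3)


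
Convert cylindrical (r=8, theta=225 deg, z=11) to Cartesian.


x = 8 * cos(225) = -5.6569
y = 8 * sin(225) = -5.6569
z = 11

(-5.6569, -5.6569, 11)


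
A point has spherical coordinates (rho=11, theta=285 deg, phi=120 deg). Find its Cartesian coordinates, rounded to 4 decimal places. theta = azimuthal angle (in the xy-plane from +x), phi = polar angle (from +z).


x = 11 * sin(120) * cos(285) = 2.4656
y = 11 * sin(120) * sin(285) = -9.2017
z = 11 * cos(120) = -5.5

(2.4656, -9.2017, -5.5)


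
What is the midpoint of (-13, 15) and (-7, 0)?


Midpoint = ((-13+-7)/2, (15+0)/2) = (-10, 7.5)

(-10, 7.5)


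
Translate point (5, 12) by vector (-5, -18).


Translation: (x+dx, y+dy) = (5+-5, 12+-18) = (0, -6)

(0, -6)


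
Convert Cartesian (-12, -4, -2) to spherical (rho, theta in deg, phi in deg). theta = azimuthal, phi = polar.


rho = sqrt((-12)^2 + (-4)^2 + (-2)^2) = 12.8062
theta = atan2(-4, -12) = 198.4349 deg
phi = acos(-2/12.8062) = 98.9849 deg

rho = 12.8062, theta = 198.4349 deg, phi = 98.9849 deg


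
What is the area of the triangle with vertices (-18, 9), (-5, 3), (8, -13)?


Area = |x1(y2-y3) + x2(y3-y1) + x3(y1-y2)| / 2
= |-18*(3--13) + -5*(-13-9) + 8*(9-3)| / 2
= 65

65


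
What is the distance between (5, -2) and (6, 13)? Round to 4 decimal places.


d = sqrt((6-5)^2 + (13--2)^2) = 15.0333

15.0333


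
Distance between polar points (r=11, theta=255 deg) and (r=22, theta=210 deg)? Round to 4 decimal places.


d = sqrt(r1^2 + r2^2 - 2*r1*r2*cos(t2-t1))
d = sqrt(11^2 + 22^2 - 2*11*22*cos(210-255)) = 16.2099

16.2099


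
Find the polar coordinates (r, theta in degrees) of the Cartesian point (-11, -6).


r = sqrt((-11)^2 + (-6)^2) = 12.53
theta = atan2(-6, -11) = 208.6105 degrees

r = 12.53, theta = 208.6105 degrees


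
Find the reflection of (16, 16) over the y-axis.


Reflection across y-axis: (x, y) -> (-x, y)
(16, 16) -> (-16, 16)

(-16, 16)


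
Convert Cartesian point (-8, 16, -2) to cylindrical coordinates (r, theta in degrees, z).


r = sqrt((-8)^2 + 16^2) = 17.8885
theta = atan2(16, -8) = 116.5651 deg
z = -2

r = 17.8885, theta = 116.5651 deg, z = -2


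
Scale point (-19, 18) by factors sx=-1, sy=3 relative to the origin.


Scaling: (x*sx, y*sy) = (-19*-1, 18*3) = (19, 54)

(19, 54)


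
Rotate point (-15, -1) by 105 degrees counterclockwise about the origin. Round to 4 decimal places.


x' = -15*cos(105) - -1*sin(105) = 4.8482
y' = -15*sin(105) + -1*cos(105) = -14.2301

(4.8482, -14.2301)


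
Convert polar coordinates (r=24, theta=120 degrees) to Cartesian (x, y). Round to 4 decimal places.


x = 24 * cos(120) = -12
y = 24 * sin(120) = 20.7846

(-12, 20.7846)


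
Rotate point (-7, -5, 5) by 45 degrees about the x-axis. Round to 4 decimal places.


x' = -7
y' = -5*cos(45) - 5*sin(45) = -7.0711
z' = -5*sin(45) + 5*cos(45) = 0

(-7, -7.0711, 0)


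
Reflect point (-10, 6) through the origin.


Reflection through origin: (x, y) -> (-x, -y)
(-10, 6) -> (10, -6)

(10, -6)


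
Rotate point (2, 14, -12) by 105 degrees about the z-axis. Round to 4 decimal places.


x' = 2*cos(105) - 14*sin(105) = -14.0406
y' = 2*sin(105) + 14*cos(105) = -1.6916
z' = -12

(-14.0406, -1.6916, -12)


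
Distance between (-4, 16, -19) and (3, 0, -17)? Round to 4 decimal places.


d = sqrt((3--4)^2 + (0-16)^2 + (-17--19)^2) = 17.5784

17.5784


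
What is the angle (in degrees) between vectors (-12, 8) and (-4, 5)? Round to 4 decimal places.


dot = -12*-4 + 8*5 = 88
|u| = 14.4222, |v| = 6.4031
cos(angle) = 0.9529
angle = 17.6501 degrees

17.6501 degrees


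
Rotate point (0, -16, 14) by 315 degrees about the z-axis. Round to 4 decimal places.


x' = 0*cos(315) - -16*sin(315) = -11.3137
y' = 0*sin(315) + -16*cos(315) = -11.3137
z' = 14

(-11.3137, -11.3137, 14)


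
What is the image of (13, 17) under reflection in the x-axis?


Reflection across x-axis: (x, y) -> (x, -y)
(13, 17) -> (13, -17)

(13, -17)


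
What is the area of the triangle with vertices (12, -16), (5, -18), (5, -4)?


Area = |x1(y2-y3) + x2(y3-y1) + x3(y1-y2)| / 2
= |12*(-18--4) + 5*(-4--16) + 5*(-16--18)| / 2
= 49

49


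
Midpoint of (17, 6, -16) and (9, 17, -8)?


Midpoint = ((17+9)/2, (6+17)/2, (-16+-8)/2) = (13, 11.5, -12)

(13, 11.5, -12)


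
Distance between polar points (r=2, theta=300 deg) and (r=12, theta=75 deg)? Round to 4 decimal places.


d = sqrt(r1^2 + r2^2 - 2*r1*r2*cos(t2-t1))
d = sqrt(2^2 + 12^2 - 2*2*12*cos(75-300)) = 13.4886

13.4886


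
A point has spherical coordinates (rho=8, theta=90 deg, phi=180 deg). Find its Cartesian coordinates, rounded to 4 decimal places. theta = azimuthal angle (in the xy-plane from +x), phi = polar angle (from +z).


x = 8 * sin(180) * cos(90) = 0
y = 8 * sin(180) * sin(90) = 0
z = 8 * cos(180) = -8

(0, 0, -8)


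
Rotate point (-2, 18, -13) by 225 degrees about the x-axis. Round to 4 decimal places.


x' = -2
y' = 18*cos(225) - -13*sin(225) = -21.9203
z' = 18*sin(225) + -13*cos(225) = -3.5355

(-2, -21.9203, -3.5355)


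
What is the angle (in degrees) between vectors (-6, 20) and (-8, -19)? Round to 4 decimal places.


dot = -6*-8 + 20*-19 = -332
|u| = 20.8806, |v| = 20.6155
cos(angle) = -0.7713
angle = 140.4671 degrees

140.4671 degrees


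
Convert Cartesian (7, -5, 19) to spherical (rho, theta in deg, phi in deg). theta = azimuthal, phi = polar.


rho = sqrt(7^2 + (-5)^2 + 19^2) = 20.8567
theta = atan2(-5, 7) = 324.4623 deg
phi = acos(19/20.8567) = 24.3588 deg

rho = 20.8567, theta = 324.4623 deg, phi = 24.3588 deg


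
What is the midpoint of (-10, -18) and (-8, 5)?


Midpoint = ((-10+-8)/2, (-18+5)/2) = (-9, -6.5)

(-9, -6.5)


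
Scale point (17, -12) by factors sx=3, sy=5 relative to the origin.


Scaling: (x*sx, y*sy) = (17*3, -12*5) = (51, -60)

(51, -60)


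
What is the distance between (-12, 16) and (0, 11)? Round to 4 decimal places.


d = sqrt((0--12)^2 + (11-16)^2) = 13

13


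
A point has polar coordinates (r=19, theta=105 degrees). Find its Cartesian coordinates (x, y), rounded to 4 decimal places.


x = 19 * cos(105) = -4.9176
y = 19 * sin(105) = 18.3526

(-4.9176, 18.3526)


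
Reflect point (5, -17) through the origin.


Reflection through origin: (x, y) -> (-x, -y)
(5, -17) -> (-5, 17)

(-5, 17)


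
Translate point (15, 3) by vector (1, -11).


Translation: (x+dx, y+dy) = (15+1, 3+-11) = (16, -8)

(16, -8)


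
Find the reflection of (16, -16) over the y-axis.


Reflection across y-axis: (x, y) -> (-x, y)
(16, -16) -> (-16, -16)

(-16, -16)


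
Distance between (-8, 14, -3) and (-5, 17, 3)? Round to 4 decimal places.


d = sqrt((-5--8)^2 + (17-14)^2 + (3--3)^2) = 7.3485

7.3485


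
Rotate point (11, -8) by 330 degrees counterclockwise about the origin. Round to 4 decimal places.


x' = 11*cos(330) - -8*sin(330) = 5.5263
y' = 11*sin(330) + -8*cos(330) = -12.4282

(5.5263, -12.4282)


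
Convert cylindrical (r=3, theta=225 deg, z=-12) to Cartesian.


x = 3 * cos(225) = -2.1213
y = 3 * sin(225) = -2.1213
z = -12

(-2.1213, -2.1213, -12)


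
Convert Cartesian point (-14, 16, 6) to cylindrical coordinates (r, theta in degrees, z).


r = sqrt((-14)^2 + 16^2) = 21.2603
theta = atan2(16, -14) = 131.1859 deg
z = 6

r = 21.2603, theta = 131.1859 deg, z = 6


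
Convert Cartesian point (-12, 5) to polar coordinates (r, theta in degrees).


r = sqrt((-12)^2 + 5^2) = 13
theta = atan2(5, -12) = 157.3801 degrees

r = 13, theta = 157.3801 degrees


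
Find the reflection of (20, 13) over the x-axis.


Reflection across x-axis: (x, y) -> (x, -y)
(20, 13) -> (20, -13)

(20, -13)


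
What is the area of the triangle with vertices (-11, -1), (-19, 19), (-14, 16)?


Area = |x1(y2-y3) + x2(y3-y1) + x3(y1-y2)| / 2
= |-11*(19-16) + -19*(16--1) + -14*(-1-19)| / 2
= 38

38


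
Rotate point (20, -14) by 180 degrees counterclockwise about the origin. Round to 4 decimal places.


x' = 20*cos(180) - -14*sin(180) = -20
y' = 20*sin(180) + -14*cos(180) = 14

(-20, 14)


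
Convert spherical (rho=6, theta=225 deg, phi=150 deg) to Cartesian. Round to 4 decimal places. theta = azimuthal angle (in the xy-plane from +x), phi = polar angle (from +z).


x = 6 * sin(150) * cos(225) = -2.1213
y = 6 * sin(150) * sin(225) = -2.1213
z = 6 * cos(150) = -5.1962

(-2.1213, -2.1213, -5.1962)


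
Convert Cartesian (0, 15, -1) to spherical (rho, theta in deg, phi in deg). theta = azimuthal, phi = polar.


rho = sqrt(0^2 + 15^2 + (-1)^2) = 15.0333
theta = atan2(15, 0) = 90 deg
phi = acos(-1/15.0333) = 93.8141 deg

rho = 15.0333, theta = 90 deg, phi = 93.8141 deg


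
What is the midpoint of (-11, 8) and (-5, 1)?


Midpoint = ((-11+-5)/2, (8+1)/2) = (-8, 4.5)

(-8, 4.5)


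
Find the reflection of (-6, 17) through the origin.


Reflection through origin: (x, y) -> (-x, -y)
(-6, 17) -> (6, -17)

(6, -17)
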